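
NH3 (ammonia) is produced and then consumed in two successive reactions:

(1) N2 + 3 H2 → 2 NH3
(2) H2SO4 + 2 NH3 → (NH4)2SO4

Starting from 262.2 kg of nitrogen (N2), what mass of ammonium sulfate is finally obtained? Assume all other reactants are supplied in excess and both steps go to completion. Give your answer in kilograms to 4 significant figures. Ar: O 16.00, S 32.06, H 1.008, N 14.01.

M(N2) = 2(14.01) = 28.02 g/mol.
M((NH4)2SO4) = 2(14.01) + 8(1.008) + 32.06 + 4(16.00) = 132.144 g/mol.
262.2 kg = 262200 g.
n(N2) = 262200 / 28.02 = 9357.6 mol.
Step 1 gives a 1:2 ratio of N2 to NH3, so n(NH3) = 18715 mol.
In step 2 the NH3:(NH4)2SO4 ratio is 2:1, so n((NH4)2SO4) = 9357.6 mol.
Mass of (NH4)2SO4 = 9357.6 × 132.144 = 1.2366 × 10^6 g = 1237 kg.

1237 kg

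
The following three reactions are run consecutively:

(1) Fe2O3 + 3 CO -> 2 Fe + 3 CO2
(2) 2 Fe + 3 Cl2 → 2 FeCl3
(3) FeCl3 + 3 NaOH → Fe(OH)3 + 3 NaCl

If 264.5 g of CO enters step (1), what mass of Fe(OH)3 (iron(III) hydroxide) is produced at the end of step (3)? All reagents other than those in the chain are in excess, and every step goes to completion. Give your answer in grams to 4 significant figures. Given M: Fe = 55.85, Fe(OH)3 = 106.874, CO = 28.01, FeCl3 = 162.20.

672.8 g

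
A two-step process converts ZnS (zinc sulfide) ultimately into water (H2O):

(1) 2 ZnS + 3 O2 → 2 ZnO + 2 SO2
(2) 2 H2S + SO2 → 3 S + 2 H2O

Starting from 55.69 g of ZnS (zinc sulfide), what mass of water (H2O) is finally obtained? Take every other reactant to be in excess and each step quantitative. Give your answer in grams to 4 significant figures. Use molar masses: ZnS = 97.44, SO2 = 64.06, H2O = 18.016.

n(ZnS) = 55.690 / 97.44 = 0.57153 mol.
Step 1 gives a 2:2 ratio of ZnS to SO2, so n(SO2) = 0.57153 mol.
In step 2 the SO2:H2O ratio is 1:2, so n(H2O) = 1.1431 mol.
Mass of H2O = 1.1431 × 18.016 = 20.593 g.

20.59 g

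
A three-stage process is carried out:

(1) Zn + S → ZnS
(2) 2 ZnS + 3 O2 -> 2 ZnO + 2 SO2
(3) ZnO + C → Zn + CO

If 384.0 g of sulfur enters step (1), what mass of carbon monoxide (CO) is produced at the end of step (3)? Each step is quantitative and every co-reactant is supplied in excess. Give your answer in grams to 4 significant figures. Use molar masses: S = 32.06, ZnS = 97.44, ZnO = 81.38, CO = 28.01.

335.5 g

n(S) = 384.0 / 32.06 = 11.978 mol.
Reaction (1): S→ZnS ratio 1:1 ⇒ n(ZnS) = 11.978 mol.
Reaction (2): ZnS→ZnO ratio 2:2 ⇒ n(ZnO) = 11.978 mol.
Reaction (3): ZnO→CO ratio 1:1 ⇒ n(CO) = 11.978 mol.
Mass of CO = 11.978 × 28.01 = 335.49 g.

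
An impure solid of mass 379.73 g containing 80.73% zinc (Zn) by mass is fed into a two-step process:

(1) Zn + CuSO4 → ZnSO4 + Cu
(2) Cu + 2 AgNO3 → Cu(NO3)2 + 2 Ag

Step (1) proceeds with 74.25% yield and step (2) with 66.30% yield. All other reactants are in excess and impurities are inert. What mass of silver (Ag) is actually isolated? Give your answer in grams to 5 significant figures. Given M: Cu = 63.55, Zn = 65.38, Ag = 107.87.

497.97 g

Pure Zn = 379.73 × 0.8073 = 306.556 g.
n(Zn) = 306.556 / 65.38 = 4.68883 mol.
Step 1 (Zn:Cu = 1:1): theoretical n(Cu) = 4.68883 mol; at 74.25% yield, n(Cu) = 3.48146 mol.
Step 2 (Cu:Ag = 1:2): theoretical n(Ag) = 6.96292 mol, so theoretical mass = 6.96292 × 107.87 = 751.090 g.
At 66.30% yield, actual mass of Ag = 751.090 × 0.6630 = 497.973 g.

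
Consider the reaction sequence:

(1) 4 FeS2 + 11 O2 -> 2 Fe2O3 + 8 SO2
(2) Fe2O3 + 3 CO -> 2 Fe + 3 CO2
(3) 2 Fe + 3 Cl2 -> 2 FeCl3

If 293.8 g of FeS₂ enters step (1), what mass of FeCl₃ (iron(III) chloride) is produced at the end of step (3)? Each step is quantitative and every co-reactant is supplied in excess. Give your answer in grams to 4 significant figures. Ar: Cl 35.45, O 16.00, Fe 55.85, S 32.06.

397.2 g

M(FeS2) = 55.85 + 2(32.06) = 119.97 g/mol.
M(FeCl3) = 55.85 + 3(35.45) = 162.20 g/mol.
n(FeS2) = 293.8 / 119.97 = 2.4489 mol.
Reaction (1): FeS2→Fe2O3 ratio 4:2 ⇒ n(Fe2O3) = 1.2245 mol.
Reaction (2): Fe2O3→Fe ratio 1:2 ⇒ n(Fe) = 2.4489 mol.
Reaction (3): Fe→FeCl3 ratio 2:2 ⇒ n(FeCl3) = 2.4489 mol.
Mass of FeCl3 = 2.4489 × 162.20 = 397.22 g.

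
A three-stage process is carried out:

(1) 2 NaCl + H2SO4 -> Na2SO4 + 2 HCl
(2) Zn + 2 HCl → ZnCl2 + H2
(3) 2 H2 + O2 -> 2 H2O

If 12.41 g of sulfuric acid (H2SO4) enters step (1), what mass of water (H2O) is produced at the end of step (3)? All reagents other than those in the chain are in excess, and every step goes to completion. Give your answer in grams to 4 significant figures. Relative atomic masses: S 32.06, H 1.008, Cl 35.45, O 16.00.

2.280 g

M(H2SO4) = 2(1.008) + 32.06 + 4(16.00) = 98.076 g/mol.
M(H2O) = 2(1.008) + 16.00 = 18.016 g/mol.
n(H2SO4) = 12.41 / 98.076 = 0.12653 mol.
Reaction (1): H2SO4→HCl ratio 1:2 ⇒ n(HCl) = 0.25307 mol.
Reaction (2): HCl→H2 ratio 2:1 ⇒ n(H2) = 0.12653 mol.
Reaction (3): H2→H2O ratio 2:2 ⇒ n(H2O) = 0.12653 mol.
Mass of H2O = 0.12653 × 18.016 = 2.2796 g.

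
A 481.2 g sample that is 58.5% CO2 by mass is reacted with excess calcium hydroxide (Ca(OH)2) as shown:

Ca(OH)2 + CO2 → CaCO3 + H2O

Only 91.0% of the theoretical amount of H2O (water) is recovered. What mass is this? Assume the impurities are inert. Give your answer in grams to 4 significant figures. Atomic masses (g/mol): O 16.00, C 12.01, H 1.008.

104.9 g

Pure CO2 available = 481.2 g × 0.585 = 281.50 g.
M(CO2) = 12.01 + 2(16.00) = 44.01 g/mol.
M(H2O) = 2(1.008) + 16.00 = 18.016 g/mol.
n(CO2) = 281.50 g / 44.01 g/mol = 6.3963 mol.
From the equation the CO2:H2O mole ratio is 1:1, so n(H2O) = 6.3963 × 1/1 = 6.3963 mol.
Mass of H2O = 6.3963 mol × 18.016 g/mol = 115.24 g.
Actual mass collected = 115.24 g × 0.910 = 104.86 g.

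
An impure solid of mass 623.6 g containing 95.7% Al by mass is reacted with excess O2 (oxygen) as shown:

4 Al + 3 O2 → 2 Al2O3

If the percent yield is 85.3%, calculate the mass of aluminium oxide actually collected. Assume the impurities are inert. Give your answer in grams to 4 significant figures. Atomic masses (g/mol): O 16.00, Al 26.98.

961.9 g

Pure Al available = 623.6 g × 0.957 = 596.79 g.
M(Al) = 26.98 g/mol.
M(Al2O3) = 2(26.98) + 3(16.00) = 101.96 g/mol.
n(Al) = 596.79 g / 26.98 g/mol = 22.120 mol.
From the equation the Al:Al2O3 mole ratio is 4:2, so n(Al2O3) = 22.120 × 2/4 = 11.060 mol.
Mass of Al2O3 = 11.060 mol × 101.96 g/mol = 1127.7 g.
Actual mass collected = 1127.7 g × 0.853 = 961.89 g.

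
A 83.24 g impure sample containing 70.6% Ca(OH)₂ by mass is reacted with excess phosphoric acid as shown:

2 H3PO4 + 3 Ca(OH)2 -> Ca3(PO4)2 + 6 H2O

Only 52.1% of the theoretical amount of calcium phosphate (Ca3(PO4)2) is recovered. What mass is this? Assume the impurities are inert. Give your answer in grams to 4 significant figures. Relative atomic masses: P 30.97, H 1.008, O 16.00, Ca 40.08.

Pure Ca(OH)2 available = 83.24 g × 0.706 = 58.767 g.
M(Ca(OH)2) = 40.08 + 2(16.00) + 2(1.008) = 74.096 g/mol.
M(Ca3(PO4)2) = 3(40.08) + 2(30.97) + 8(16.00) = 310.18 g/mol.
n(Ca(OH)2) = 58.767 g / 74.096 g/mol = 0.79313 mol.
From the equation the Ca(OH)2:Ca3(PO4)2 mole ratio is 3:1, so n(Ca3(PO4)2) = 0.79313 × 1/3 = 0.26438 mol.
Mass of Ca3(PO4)2 = 0.26438 mol × 310.18 g/mol = 82.004 g.
Actual mass collected = 82.004 g × 0.521 = 42.724 g.

42.72 g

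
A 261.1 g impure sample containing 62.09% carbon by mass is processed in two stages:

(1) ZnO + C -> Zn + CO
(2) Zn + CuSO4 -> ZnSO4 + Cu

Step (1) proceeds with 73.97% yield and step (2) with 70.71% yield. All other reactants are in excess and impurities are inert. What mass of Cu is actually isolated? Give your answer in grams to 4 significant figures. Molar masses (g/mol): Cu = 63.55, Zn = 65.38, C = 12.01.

448.7 g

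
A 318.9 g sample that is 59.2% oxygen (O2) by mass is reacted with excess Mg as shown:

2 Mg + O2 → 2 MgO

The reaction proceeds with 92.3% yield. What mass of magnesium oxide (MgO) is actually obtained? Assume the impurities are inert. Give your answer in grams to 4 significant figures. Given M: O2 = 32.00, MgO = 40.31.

439.0 g

Pure O2 available = 318.9 g × 0.592 = 188.79 g.
n(O2) = 188.79 g / 32.00 g/mol = 5.8997 mol.
From the equation the O2:MgO mole ratio is 1:2, so n(MgO) = 5.8997 × 2/1 = 11.799 mol.
Mass of MgO = 11.799 mol × 40.31 g/mol = 475.63 g.
Actual mass collected = 475.63 g × 0.923 = 439.01 g.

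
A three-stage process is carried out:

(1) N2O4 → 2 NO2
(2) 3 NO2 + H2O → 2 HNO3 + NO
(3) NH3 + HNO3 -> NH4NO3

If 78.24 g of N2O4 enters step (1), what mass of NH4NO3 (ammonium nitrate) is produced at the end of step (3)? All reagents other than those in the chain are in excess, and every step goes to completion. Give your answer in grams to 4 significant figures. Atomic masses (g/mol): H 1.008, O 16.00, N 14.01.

M(N2O4) = 2(14.01) + 4(16.00) = 92.02 g/mol.
M(NH4NO3) = 2(14.01) + 4(1.008) + 3(16.00) = 80.052 g/mol.
n(N2O4) = 78.24 / 92.02 = 0.85025 mol.
Reaction (1): N2O4→NO2 ratio 1:2 ⇒ n(NO2) = 1.7005 mol.
Reaction (2): NO2→HNO3 ratio 3:2 ⇒ n(HNO3) = 1.1337 mol.
Reaction (3): HNO3→NH4NO3 ratio 1:1 ⇒ n(NH4NO3) = 1.1337 mol.
Mass of NH4NO3 = 1.1337 × 80.052 = 90.752 g.

90.75 g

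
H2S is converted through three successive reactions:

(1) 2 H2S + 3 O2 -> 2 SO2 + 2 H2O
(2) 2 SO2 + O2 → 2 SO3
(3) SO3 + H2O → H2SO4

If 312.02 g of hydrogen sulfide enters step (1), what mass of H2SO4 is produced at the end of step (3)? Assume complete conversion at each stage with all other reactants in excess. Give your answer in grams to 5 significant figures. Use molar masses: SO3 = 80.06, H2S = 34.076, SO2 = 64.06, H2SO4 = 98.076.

898.04 g

n(H2S) = 312.02 / 34.076 = 9.15659 mol.
Reaction (1): H2S→SO2 ratio 2:2 ⇒ n(SO2) = 9.15659 mol.
Reaction (2): SO2→SO3 ratio 2:2 ⇒ n(SO3) = 9.15659 mol.
Reaction (3): SO3→H2SO4 ratio 1:1 ⇒ n(H2SO4) = 9.15659 mol.
Mass of H2SO4 = 9.15659 × 98.076 = 898.042 g.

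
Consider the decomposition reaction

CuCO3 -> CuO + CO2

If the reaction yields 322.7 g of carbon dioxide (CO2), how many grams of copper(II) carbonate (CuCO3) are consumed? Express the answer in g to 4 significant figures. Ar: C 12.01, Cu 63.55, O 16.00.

906.0 g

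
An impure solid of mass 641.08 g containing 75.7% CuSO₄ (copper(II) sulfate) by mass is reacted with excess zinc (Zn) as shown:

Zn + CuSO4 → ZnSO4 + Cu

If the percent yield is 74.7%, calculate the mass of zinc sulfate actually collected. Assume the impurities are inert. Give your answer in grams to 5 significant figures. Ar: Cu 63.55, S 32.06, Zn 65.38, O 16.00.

Pure CuSO4 available = 641.08 g × 0.757 = 485.298 g.
M(CuSO4) = 63.55 + 32.06 + 4(16.00) = 159.61 g/mol.
M(ZnSO4) = 65.38 + 32.06 + 4(16.00) = 161.44 g/mol.
n(CuSO4) = 485.298 g / 159.61 g/mol = 3.04052 mol.
From the equation the CuSO4:ZnSO4 mole ratio is 1:1, so n(ZnSO4) = 3.04052 × 1/1 = 3.04052 mol.
Mass of ZnSO4 = 3.04052 mol × 161.44 g/mol = 490.862 g.
Actual mass collected = 490.862 g × 0.747 = 366.674 g.

366.67 g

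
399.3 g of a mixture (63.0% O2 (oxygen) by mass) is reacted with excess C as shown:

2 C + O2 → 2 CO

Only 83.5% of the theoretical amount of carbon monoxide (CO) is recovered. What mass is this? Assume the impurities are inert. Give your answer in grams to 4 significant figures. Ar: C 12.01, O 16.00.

367.7 g

Pure O2 available = 399.3 g × 0.630 = 251.56 g.
M(O2) = 2(16.00) = 32.00 g/mol.
M(CO) = 12.01 + 16.00 = 28.01 g/mol.
n(O2) = 251.56 g / 32.00 g/mol = 7.8612 mol.
From the equation the O2:CO mole ratio is 1:2, so n(CO) = 7.8612 × 2/1 = 15.722 mol.
Mass of CO = 15.722 mol × 28.01 g/mol = 440.39 g.
Actual mass collected = 440.39 g × 0.835 = 367.72 g.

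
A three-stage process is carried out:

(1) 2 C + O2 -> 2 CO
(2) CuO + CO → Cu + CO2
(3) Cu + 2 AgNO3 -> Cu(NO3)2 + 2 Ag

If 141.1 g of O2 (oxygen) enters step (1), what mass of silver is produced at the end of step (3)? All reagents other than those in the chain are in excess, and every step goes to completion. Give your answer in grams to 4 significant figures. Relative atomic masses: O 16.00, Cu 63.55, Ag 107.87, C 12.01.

M(O2) = 2(16.00) = 32.00 g/mol.
M(Ag) = 107.87 g/mol.
n(O2) = 141.1 / 32.00 = 4.4094 mol.
Reaction (1): O2→CO ratio 1:2 ⇒ n(CO) = 8.8187 mol.
Reaction (2): CO→Cu ratio 1:1 ⇒ n(Cu) = 8.8187 mol.
Reaction (3): Cu→Ag ratio 1:2 ⇒ n(Ag) = 17.637 mol.
Mass of Ag = 17.637 × 107.87 = 1902.6 g.

1903 g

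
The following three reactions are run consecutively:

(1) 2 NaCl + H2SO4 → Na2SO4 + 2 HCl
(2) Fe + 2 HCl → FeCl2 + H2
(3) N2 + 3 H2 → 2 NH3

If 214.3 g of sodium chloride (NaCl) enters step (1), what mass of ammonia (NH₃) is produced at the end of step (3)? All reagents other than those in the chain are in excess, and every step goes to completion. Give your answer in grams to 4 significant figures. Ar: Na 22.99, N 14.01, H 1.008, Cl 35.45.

20.82 g

M(NaCl) = 22.99 + 35.45 = 58.44 g/mol.
M(NH3) = 14.01 + 3(1.008) = 17.034 g/mol.
n(NaCl) = 214.3 / 58.44 = 3.6670 mol.
Reaction (1): NaCl→HCl ratio 2:2 ⇒ n(HCl) = 3.6670 mol.
Reaction (2): HCl→H2 ratio 2:1 ⇒ n(H2) = 1.8335 mol.
Reaction (3): H2→NH3 ratio 3:2 ⇒ n(NH3) = 1.2223 mol.
Mass of NH3 = 1.2223 × 17.034 = 20.821 g.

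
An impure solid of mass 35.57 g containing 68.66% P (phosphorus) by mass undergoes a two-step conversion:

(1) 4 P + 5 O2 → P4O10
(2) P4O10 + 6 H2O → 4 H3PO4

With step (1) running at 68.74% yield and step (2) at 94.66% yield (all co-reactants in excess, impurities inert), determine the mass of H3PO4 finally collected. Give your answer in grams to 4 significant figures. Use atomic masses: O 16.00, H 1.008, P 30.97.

50.28 g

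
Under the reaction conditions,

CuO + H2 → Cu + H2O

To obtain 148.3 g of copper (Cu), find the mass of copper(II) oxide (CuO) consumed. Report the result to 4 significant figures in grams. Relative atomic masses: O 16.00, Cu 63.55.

185.6 g

M(Cu) = 63.55 g/mol.
M(CuO) = 63.55 + 16.00 = 79.55 g/mol.
n(Cu) = 148.30 g / 63.55 g/mol = 2.3336 mol.
From the equation the Cu:CuO mole ratio is 1:1, so n(CuO) = 2.3336 × 1/1 = 2.3336 mol.
Mass of CuO = 2.3336 mol × 79.55 g/mol = 185.64 g.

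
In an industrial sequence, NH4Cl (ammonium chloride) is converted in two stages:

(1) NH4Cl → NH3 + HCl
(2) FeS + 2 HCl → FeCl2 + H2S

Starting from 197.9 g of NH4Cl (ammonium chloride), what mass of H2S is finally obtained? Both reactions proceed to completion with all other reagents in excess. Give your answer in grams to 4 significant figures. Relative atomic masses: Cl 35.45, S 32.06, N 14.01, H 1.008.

M(NH4Cl) = 14.01 + 4(1.008) + 35.45 = 53.492 g/mol.
M(H2S) = 2(1.008) + 32.06 = 34.076 g/mol.
n(NH4Cl) = 197.90 / 53.492 = 3.6996 mol.
Step 1 gives a 1:1 ratio of NH4Cl to HCl, so n(HCl) = 3.6996 mol.
In step 2 the HCl:H2S ratio is 2:1, so n(H2S) = 1.8498 mol.
Mass of H2S = 1.8498 × 34.076 = 63.034 g.

63.03 g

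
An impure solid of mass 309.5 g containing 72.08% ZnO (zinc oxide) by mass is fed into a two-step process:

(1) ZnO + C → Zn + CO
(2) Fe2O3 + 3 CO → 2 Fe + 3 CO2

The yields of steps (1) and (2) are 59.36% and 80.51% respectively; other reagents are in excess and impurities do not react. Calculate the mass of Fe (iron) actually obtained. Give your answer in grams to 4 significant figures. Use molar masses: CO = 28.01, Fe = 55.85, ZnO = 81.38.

48.78 g

Pure ZnO = 309.5 × 0.7208 = 223.09 g.
n(ZnO) = 223.09 / 81.38 = 2.7413 mol.
Step 1 (ZnO:CO = 1:1): theoretical n(CO) = 2.7413 mol; at 59.36% yield, n(CO) = 1.6272 mol.
Step 2 (CO:Fe = 3:2): theoretical n(Fe) = 1.0848 mol, so theoretical mass = 1.0848 × 55.85 = 60.588 g.
At 80.51% yield, actual mass of Fe = 60.588 × 0.8051 = 48.779 g.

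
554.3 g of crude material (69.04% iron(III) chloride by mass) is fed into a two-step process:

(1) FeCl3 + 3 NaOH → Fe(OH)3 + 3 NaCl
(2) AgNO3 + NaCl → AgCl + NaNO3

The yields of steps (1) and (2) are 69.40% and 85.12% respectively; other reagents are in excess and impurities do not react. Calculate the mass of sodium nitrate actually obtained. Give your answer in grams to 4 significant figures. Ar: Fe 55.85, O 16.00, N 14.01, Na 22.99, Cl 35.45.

355.4 g

Pure FeCl3 = 554.3 × 0.6904 = 382.69 g.
M(FeCl3) = 55.85 + 3(35.45) = 162.20 g/mol.
M(NaNO3) = 22.99 + 14.01 + 3(16.00) = 85.00 g/mol.
n(FeCl3) = 382.69 / 162.20 = 2.3594 mol.
Step 1 (FeCl3:NaCl = 1:3): theoretical n(NaCl) = 7.0781 mol; at 69.40% yield, n(NaCl) = 4.9122 mol.
Step 2 (NaCl:NaNO3 = 1:1): theoretical n(NaNO3) = 4.9122 mol, so theoretical mass = 4.9122 × 85.00 = 417.54 g.
At 85.12% yield, actual mass of NaNO3 = 417.54 × 0.8512 = 355.41 g.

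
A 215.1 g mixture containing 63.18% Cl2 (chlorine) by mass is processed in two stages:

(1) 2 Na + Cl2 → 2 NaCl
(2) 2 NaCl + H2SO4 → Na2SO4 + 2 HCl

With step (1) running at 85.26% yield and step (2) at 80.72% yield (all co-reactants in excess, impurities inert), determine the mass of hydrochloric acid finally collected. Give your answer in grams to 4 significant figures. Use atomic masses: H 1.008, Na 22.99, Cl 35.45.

96.19 g

Pure Cl2 = 215.1 × 0.6318 = 135.90 g.
M(Cl2) = 2(35.45) = 70.90 g/mol.
M(HCl) = 1.008 + 35.45 = 36.458 g/mol.
n(Cl2) = 135.90 / 70.90 = 1.9168 mol.
Step 1 (Cl2:NaCl = 1:2): theoretical n(NaCl) = 3.8336 mol; at 85.26% yield, n(NaCl) = 3.2685 mol.
Step 2 (NaCl:HCl = 2:2): theoretical n(HCl) = 3.2685 mol, so theoretical mass = 3.2685 × 36.458 = 119.16 g.
At 80.72% yield, actual mass of HCl = 119.16 × 0.8072 = 96.188 g.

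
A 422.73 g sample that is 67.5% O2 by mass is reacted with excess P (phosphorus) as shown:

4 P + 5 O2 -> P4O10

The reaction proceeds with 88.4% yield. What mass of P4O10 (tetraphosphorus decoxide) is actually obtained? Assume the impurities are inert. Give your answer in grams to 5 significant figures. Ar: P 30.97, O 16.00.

Pure O2 available = 422.73 g × 0.675 = 285.343 g.
M(O2) = 2(16.00) = 32.00 g/mol.
M(P4O10) = 4(30.97) + 10(16.00) = 283.88 g/mol.
n(O2) = 285.343 g / 32.00 g/mol = 8.91696 mol.
From the equation the O2:P4O10 mole ratio is 5:1, so n(P4O10) = 8.91696 × 1/5 = 1.78339 mol.
Mass of P4O10 = 1.78339 mol × 283.88 g/mol = 506.269 g.
Actual mass collected = 506.269 g × 0.884 = 447.542 g.

447.54 g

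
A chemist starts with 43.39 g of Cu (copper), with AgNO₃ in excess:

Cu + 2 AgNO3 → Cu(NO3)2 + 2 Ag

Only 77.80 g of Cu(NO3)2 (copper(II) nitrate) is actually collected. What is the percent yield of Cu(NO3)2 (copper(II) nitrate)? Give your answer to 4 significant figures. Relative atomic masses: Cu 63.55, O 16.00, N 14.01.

M(Cu) = 63.55 g/mol.
M(Cu(NO3)2) = 63.55 + 2(14.01) + 6(16.00) = 187.57 g/mol.
n(Cu) = 43.390 g / 63.55 g/mol = 0.68277 mol.
From the equation the Cu:Cu(NO3)2 mole ratio is 1:1, so n(Cu(NO3)2) = 0.68277 × 1/1 = 0.68277 mol.
Mass of Cu(NO3)2 = 0.68277 mol × 187.57 g/mol = 128.07 g.
This is the theoretical yield. Percent yield = 77.80 g / 128.07 g × 100% = 60.749%.

60.75 %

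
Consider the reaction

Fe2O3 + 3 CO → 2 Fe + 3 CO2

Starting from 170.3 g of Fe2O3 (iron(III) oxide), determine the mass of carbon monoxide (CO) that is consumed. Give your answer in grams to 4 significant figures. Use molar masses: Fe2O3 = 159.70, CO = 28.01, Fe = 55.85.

89.61 g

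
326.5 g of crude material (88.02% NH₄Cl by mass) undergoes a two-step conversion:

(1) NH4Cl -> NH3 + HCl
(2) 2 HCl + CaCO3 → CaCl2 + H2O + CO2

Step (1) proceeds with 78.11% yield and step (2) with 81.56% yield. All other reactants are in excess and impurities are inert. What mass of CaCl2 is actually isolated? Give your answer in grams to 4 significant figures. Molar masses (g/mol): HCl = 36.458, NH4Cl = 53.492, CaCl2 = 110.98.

189.9 g

Pure NH4Cl = 326.5 × 0.8802 = 287.39 g.
n(NH4Cl) = 287.39 / 53.492 = 5.3725 mol.
Step 1 (NH4Cl:HCl = 1:1): theoretical n(HCl) = 5.3725 mol; at 78.11% yield, n(HCl) = 4.1965 mol.
Step 2 (HCl:CaCl2 = 2:1): theoretical n(CaCl2) = 2.0982 mol, so theoretical mass = 2.0982 × 110.98 = 232.86 g.
At 81.56% yield, actual mass of CaCl2 = 232.86 × 0.8156 = 189.92 g.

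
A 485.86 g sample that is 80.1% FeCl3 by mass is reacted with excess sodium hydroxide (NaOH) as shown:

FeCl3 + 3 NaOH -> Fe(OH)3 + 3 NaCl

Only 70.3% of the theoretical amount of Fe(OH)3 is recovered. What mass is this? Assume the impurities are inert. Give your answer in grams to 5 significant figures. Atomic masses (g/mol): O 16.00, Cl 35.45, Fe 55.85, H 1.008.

Pure FeCl3 available = 485.86 g × 0.801 = 389.174 g.
M(FeCl3) = 55.85 + 3(35.45) = 162.20 g/mol.
M(Fe(OH)3) = 55.85 + 3(16.00) + 3(1.008) = 106.874 g/mol.
n(FeCl3) = 389.174 g / 162.20 g/mol = 2.39935 mol.
From the equation the FeCl3:Fe(OH)3 mole ratio is 1:1, so n(Fe(OH)3) = 2.39935 × 1/1 = 2.39935 mol.
Mass of Fe(OH)3 = 2.39935 mol × 106.874 g/mol = 256.428 g.
Actual mass collected = 256.428 g × 0.703 = 180.269 g.

180.27 g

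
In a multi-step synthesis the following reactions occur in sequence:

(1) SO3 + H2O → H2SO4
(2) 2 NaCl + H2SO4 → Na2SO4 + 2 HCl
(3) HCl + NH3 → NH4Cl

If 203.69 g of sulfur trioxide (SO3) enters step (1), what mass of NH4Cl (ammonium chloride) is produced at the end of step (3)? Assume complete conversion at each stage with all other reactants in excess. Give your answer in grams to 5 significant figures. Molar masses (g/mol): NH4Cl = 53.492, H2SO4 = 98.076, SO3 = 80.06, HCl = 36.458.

n(SO3) = 203.69 / 80.06 = 2.54422 mol.
Reaction (1): SO3→H2SO4 ratio 1:1 ⇒ n(H2SO4) = 2.54422 mol.
Reaction (2): H2SO4→HCl ratio 1:2 ⇒ n(HCl) = 5.08843 mol.
Reaction (3): HCl→NH4Cl ratio 1:1 ⇒ n(NH4Cl) = 5.08843 mol.
Mass of NH4Cl = 5.08843 × 53.492 = 272.190 g.

272.19 g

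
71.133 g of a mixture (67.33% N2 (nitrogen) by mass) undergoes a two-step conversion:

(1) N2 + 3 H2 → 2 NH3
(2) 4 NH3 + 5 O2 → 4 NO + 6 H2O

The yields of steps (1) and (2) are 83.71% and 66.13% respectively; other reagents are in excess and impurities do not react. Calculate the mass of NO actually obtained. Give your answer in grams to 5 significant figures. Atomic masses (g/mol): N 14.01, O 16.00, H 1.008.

56.792 g

Pure N2 = 71.133 × 0.6733 = 47.8938 g.
M(N2) = 2(14.01) = 28.02 g/mol.
M(NO) = 14.01 + 16.00 = 30.01 g/mol.
n(N2) = 47.8938 / 28.02 = 1.70927 mol.
Step 1 (N2:NH3 = 1:2): theoretical n(NH3) = 3.41855 mol; at 83.71% yield, n(NH3) = 2.86167 mol.
Step 2 (NH3:NO = 4:4): theoretical n(NO) = 2.86167 mol, so theoretical mass = 2.86167 × 30.01 = 85.8786 g.
At 66.13% yield, actual mass of NO = 85.8786 × 0.6613 = 56.7915 g.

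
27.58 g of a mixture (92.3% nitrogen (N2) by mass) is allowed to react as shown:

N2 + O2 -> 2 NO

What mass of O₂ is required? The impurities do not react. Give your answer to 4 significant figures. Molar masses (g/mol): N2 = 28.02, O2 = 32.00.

29.07 g

Mass of pure N2 = 27.58 g × 0.923 = 25.456 g.
n(N2) = 25.456 g / 28.02 g/mol = 0.90851 mol.
From the equation the N2:O2 mole ratio is 1:1, so n(O2) = 0.90851 × 1/1 = 0.90851 mol.
Mass of O2 = 0.90851 mol × 32.00 g/mol = 29.072 g.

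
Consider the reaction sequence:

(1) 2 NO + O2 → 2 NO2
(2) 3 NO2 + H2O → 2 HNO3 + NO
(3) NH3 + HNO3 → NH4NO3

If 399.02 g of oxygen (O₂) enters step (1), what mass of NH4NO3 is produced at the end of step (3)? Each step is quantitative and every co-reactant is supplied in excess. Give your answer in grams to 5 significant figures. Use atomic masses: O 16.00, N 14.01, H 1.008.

M(O2) = 2(16.00) = 32.00 g/mol.
M(NH4NO3) = 2(14.01) + 4(1.008) + 3(16.00) = 80.052 g/mol.
n(O2) = 399.02 / 32.00 = 12.4694 mol.
Reaction (1): O2→NO2 ratio 1:2 ⇒ n(NO2) = 24.9387 mol.
Reaction (2): NO2→HNO3 ratio 3:2 ⇒ n(HNO3) = 16.6258 mol.
Reaction (3): HNO3→NH4NO3 ratio 1:1 ⇒ n(NH4NO3) = 16.6258 mol.
Mass of NH4NO3 = 16.6258 × 80.052 = 1330.93 g.

1330.9 g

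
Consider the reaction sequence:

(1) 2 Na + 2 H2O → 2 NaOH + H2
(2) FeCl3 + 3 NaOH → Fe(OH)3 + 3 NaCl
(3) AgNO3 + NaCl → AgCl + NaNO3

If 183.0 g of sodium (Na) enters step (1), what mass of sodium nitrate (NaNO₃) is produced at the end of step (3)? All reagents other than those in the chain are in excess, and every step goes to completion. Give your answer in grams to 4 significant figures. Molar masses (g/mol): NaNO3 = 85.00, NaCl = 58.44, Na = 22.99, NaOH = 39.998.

676.6 g

n(Na) = 183.0 / 22.99 = 7.9600 mol.
Reaction (1): Na→NaOH ratio 2:2 ⇒ n(NaOH) = 7.9600 mol.
Reaction (2): NaOH→NaCl ratio 3:3 ⇒ n(NaCl) = 7.9600 mol.
Reaction (3): NaCl→NaNO3 ratio 1:1 ⇒ n(NaNO3) = 7.9600 mol.
Mass of NaNO3 = 7.9600 × 85.00 = 676.60 g.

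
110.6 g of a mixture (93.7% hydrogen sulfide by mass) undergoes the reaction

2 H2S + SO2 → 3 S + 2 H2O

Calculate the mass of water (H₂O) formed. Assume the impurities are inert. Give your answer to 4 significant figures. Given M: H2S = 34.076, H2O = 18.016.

54.79 g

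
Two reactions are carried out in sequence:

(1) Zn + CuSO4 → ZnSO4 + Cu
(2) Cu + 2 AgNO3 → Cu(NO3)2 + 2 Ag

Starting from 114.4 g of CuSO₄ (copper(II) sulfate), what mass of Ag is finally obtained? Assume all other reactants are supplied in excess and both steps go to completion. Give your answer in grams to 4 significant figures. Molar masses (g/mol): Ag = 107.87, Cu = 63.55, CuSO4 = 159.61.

n(CuSO4) = 114.40 / 159.61 = 0.71675 mol.
Step 1 gives a 1:1 ratio of CuSO4 to Cu, so n(Cu) = 0.71675 mol.
In step 2 the Cu:Ag ratio is 1:2, so n(Ag) = 1.4335 mol.
Mass of Ag = 1.4335 × 107.87 = 154.63 g.

154.6 g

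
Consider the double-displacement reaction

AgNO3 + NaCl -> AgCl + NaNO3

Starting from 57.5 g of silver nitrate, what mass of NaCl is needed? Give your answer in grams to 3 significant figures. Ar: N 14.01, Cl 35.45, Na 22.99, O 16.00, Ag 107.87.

M(AgNO3) = 107.87 + 14.01 + 3(16.00) = 169.88 g/mol.
M(NaCl) = 22.99 + 35.45 = 58.44 g/mol.
n(AgNO3) = 57.50 g / 169.88 g/mol = 0.3385 mol.
From the equation the AgNO3:NaCl mole ratio is 1:1, so n(NaCl) = 0.3385 × 1/1 = 0.3385 mol.
Mass of NaCl = 0.3385 mol × 58.44 g/mol = 19.78 g.

19.8 g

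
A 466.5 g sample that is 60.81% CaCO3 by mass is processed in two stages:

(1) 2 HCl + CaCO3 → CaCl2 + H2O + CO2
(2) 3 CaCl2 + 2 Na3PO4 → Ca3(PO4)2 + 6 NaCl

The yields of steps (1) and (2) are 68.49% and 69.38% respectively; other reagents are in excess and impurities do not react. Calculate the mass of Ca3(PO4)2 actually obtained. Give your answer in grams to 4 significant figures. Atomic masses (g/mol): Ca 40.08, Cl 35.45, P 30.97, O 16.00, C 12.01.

139.2 g

Pure CaCO3 = 466.5 × 0.6081 = 283.68 g.
M(CaCO3) = 40.08 + 12.01 + 3(16.00) = 100.09 g/mol.
M(Ca3(PO4)2) = 3(40.08) + 2(30.97) + 8(16.00) = 310.18 g/mol.
n(CaCO3) = 283.68 / 100.09 = 2.8342 mol.
Step 1 (CaCO3:CaCl2 = 1:1): theoretical n(CaCl2) = 2.8342 mol; at 68.49% yield, n(CaCl2) = 1.9412 mol.
Step 2 (CaCl2:Ca3(PO4)2 = 3:1): theoretical n(Ca3(PO4)2) = 0.64706 mol, so theoretical mass = 0.64706 × 310.18 = 200.70 g.
At 69.38% yield, actual mass of Ca3(PO4)2 = 200.70 × 0.6938 = 139.25 g.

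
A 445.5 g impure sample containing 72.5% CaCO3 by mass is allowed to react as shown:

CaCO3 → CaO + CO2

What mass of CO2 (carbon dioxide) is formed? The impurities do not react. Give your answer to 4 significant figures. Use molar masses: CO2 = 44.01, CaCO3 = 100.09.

142.0 g

Mass of pure CaCO3 = 445.5 g × 0.725 = 322.99 g.
n(CaCO3) = 322.99 g / 100.09 g/mol = 3.2270 mol.
From the equation the CaCO3:CO2 mole ratio is 1:1, so n(CO2) = 3.2270 × 1/1 = 3.2270 mol.
Mass of CO2 = 3.2270 mol × 44.01 g/mol = 142.02 g.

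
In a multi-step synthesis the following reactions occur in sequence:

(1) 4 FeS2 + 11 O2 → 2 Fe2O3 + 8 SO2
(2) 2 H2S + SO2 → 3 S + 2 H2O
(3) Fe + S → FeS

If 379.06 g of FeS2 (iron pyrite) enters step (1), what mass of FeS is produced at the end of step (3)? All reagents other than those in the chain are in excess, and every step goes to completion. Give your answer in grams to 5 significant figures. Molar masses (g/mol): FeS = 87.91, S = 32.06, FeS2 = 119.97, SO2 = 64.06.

n(FeS2) = 379.06 / 119.97 = 3.15962 mol.
Reaction (1): FeS2→SO2 ratio 4:8 ⇒ n(SO2) = 6.31925 mol.
Reaction (2): SO2→S ratio 1:3 ⇒ n(S) = 18.9577 mol.
Reaction (3): S→FeS ratio 1:1 ⇒ n(FeS) = 18.9577 mol.
Mass of FeS = 18.9577 × 87.91 = 1666.57 g.

1666.6 g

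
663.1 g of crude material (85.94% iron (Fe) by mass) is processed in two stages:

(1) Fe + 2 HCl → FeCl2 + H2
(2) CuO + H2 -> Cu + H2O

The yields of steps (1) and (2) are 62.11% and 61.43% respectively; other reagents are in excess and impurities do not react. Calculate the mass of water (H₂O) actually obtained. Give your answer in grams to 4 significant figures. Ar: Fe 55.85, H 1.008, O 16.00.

Pure Fe = 663.1 × 0.8594 = 569.87 g.
M(Fe) = 55.85 g/mol.
M(H2O) = 2(1.008) + 16.00 = 18.016 g/mol.
n(Fe) = 569.87 / 55.85 = 10.204 mol.
Step 1 (Fe:H2 = 1:1): theoretical n(H2) = 10.204 mol; at 62.11% yield, n(H2) = 6.3374 mol.
Step 2 (H2:H2O = 1:1): theoretical n(H2O) = 6.3374 mol, so theoretical mass = 6.3374 × 18.016 = 114.18 g.
At 61.43% yield, actual mass of H2O = 114.18 × 0.6143 = 70.138 g.

70.14 g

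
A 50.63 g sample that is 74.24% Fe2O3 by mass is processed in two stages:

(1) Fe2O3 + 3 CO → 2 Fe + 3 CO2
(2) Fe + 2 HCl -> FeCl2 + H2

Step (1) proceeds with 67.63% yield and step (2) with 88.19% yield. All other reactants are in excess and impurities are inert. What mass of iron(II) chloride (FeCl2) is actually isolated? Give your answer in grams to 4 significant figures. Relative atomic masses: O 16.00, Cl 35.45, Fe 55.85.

35.59 g

Pure Fe2O3 = 50.63 × 0.7424 = 37.588 g.
M(Fe2O3) = 2(55.85) + 3(16.00) = 159.70 g/mol.
M(FeCl2) = 55.85 + 2(35.45) = 126.75 g/mol.
n(Fe2O3) = 37.588 / 159.70 = 0.23536 mol.
Step 1 (Fe2O3:Fe = 1:2): theoretical n(Fe) = 0.47073 mol; at 67.63% yield, n(Fe) = 0.31835 mol.
Step 2 (Fe:FeCl2 = 1:1): theoretical n(FeCl2) = 0.31835 mol, so theoretical mass = 0.31835 × 126.75 = 40.351 g.
At 88.19% yield, actual mass of FeCl2 = 40.351 × 0.8819 = 35.586 g.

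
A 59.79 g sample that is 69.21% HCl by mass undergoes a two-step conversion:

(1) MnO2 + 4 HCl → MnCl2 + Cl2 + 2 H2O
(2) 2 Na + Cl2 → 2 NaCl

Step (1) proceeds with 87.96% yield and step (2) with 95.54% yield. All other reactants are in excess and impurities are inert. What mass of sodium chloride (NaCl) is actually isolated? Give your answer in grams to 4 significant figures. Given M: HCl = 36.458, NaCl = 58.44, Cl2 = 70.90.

27.87 g

Pure HCl = 59.79 × 0.6921 = 41.381 g.
n(HCl) = 41.381 / 36.458 = 1.1350 mol.
Step 1 (HCl:Cl2 = 4:1): theoretical n(Cl2) = 0.28376 mol; at 87.96% yield, n(Cl2) = 0.24959 mol.
Step 2 (Cl2:NaCl = 1:2): theoretical n(NaCl) = 0.49918 mol, so theoretical mass = 0.49918 × 58.44 = 29.172 g.
At 95.54% yield, actual mass of NaCl = 29.172 × 0.9554 = 27.871 g.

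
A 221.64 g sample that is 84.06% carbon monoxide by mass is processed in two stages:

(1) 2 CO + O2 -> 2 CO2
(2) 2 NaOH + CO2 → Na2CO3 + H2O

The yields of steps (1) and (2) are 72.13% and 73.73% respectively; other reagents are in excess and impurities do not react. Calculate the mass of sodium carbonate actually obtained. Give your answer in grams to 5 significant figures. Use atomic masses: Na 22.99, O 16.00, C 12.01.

374.93 g

Pure CO = 221.64 × 0.8406 = 186.311 g.
M(CO) = 12.01 + 16.00 = 28.01 g/mol.
M(Na2CO3) = 2(22.99) + 12.01 + 3(16.00) = 105.99 g/mol.
n(CO) = 186.311 / 28.01 = 6.65157 mol.
Step 1 (CO:CO2 = 2:2): theoretical n(CO2) = 6.65157 mol; at 72.13% yield, n(CO2) = 4.79778 mol.
Step 2 (CO2:Na2CO3 = 1:1): theoretical n(Na2CO3) = 4.79778 mol, so theoretical mass = 4.79778 × 105.99 = 508.517 g.
At 73.73% yield, actual mass of Na2CO3 = 508.517 × 0.7373 = 374.929 g.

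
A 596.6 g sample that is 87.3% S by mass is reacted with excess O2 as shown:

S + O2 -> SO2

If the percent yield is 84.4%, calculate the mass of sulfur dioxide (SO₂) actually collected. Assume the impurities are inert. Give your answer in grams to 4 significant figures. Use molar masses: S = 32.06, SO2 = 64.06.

Pure S available = 596.6 g × 0.873 = 520.83 g.
n(S) = 520.83 g / 32.06 g/mol = 16.246 mol.
From the equation the S:SO2 mole ratio is 1:1, so n(SO2) = 16.246 × 1/1 = 16.246 mol.
Mass of SO2 = 16.246 mol × 64.06 g/mol = 1040.7 g.
Actual mass collected = 1040.7 g × 0.844 = 878.34 g.

878.3 g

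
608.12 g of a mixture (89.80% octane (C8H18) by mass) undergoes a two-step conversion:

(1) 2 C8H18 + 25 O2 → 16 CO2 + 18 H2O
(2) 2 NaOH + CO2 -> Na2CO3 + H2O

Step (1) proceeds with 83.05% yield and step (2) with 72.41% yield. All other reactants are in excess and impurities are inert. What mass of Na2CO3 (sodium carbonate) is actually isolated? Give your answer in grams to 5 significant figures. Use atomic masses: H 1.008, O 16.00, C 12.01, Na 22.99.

2437.8 g

Pure C8H18 = 608.12 × 0.8980 = 546.092 g.
M(C8H18) = 8(12.01) + 18(1.008) = 114.224 g/mol.
M(Na2CO3) = 2(22.99) + 12.01 + 3(16.00) = 105.99 g/mol.
n(C8H18) = 546.092 / 114.224 = 4.78088 mol.
Step 1 (C8H18:CO2 = 2:16): theoretical n(CO2) = 38.2471 mol; at 83.05% yield, n(CO2) = 31.7642 mol.
Step 2 (CO2:Na2CO3 = 1:1): theoretical n(Na2CO3) = 31.7642 mol, so theoretical mass = 31.7642 × 105.99 = 3366.69 g.
At 72.41% yield, actual mass of Na2CO3 = 3366.69 × 0.7241 = 2437.82 g.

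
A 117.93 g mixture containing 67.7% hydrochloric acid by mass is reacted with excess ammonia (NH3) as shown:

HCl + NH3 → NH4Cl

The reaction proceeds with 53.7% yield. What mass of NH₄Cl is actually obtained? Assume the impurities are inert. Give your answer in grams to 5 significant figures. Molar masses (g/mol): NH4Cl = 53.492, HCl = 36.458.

Pure HCl available = 117.93 g × 0.677 = 79.8386 g.
n(HCl) = 79.8386 g / 36.458 g/mol = 2.18988 mol.
From the equation the HCl:NH4Cl mole ratio is 1:1, so n(NH4Cl) = 2.18988 × 1/1 = 2.18988 mol.
Mass of NH4Cl = 2.18988 mol × 53.492 g/mol = 117.141 g.
Actual mass collected = 117.141 g × 0.537 = 62.9047 g.

62.905 g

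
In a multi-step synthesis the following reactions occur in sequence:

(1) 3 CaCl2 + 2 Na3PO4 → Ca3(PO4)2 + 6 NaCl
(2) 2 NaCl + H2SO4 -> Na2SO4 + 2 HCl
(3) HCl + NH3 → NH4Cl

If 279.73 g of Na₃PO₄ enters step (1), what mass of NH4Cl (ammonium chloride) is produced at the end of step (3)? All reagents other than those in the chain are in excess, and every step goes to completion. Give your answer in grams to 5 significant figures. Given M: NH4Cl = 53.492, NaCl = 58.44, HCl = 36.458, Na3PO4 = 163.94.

n(Na3PO4) = 279.73 / 163.94 = 1.70629 mol.
Reaction (1): Na3PO4→NaCl ratio 2:6 ⇒ n(NaCl) = 5.11888 mol.
Reaction (2): NaCl→HCl ratio 2:2 ⇒ n(HCl) = 5.11888 mol.
Reaction (3): HCl→NH4Cl ratio 1:1 ⇒ n(NH4Cl) = 5.11888 mol.
Mass of NH4Cl = 5.11888 × 53.492 = 273.819 g.

273.82 g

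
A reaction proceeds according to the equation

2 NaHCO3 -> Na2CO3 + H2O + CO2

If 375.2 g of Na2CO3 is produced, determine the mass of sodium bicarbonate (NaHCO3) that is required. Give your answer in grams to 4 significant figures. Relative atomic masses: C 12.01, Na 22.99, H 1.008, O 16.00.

594.8 g

M(Na2CO3) = 2(22.99) + 12.01 + 3(16.00) = 105.99 g/mol.
M(NaHCO3) = 22.99 + 1.008 + 12.01 + 3(16.00) = 84.008 g/mol.
n(Na2CO3) = 375.20 g / 105.99 g/mol = 3.5400 mol.
From the equation the Na2CO3:NaHCO3 mole ratio is 1:2, so n(NaHCO3) = 3.5400 × 2/1 = 7.0799 mol.
Mass of NaHCO3 = 7.0799 mol × 84.008 g/mol = 594.77 g.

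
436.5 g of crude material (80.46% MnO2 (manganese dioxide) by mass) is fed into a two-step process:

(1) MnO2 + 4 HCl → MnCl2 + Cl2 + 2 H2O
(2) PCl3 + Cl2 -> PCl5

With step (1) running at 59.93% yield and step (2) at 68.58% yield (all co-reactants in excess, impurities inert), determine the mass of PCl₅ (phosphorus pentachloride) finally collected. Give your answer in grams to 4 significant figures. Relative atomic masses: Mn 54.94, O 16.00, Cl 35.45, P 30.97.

Pure MnO2 = 436.5 × 0.8046 = 351.21 g.
M(MnO2) = 54.94 + 2(16.00) = 86.94 g/mol.
M(PCl5) = 30.97 + 5(35.45) = 208.22 g/mol.
n(MnO2) = 351.21 / 86.94 = 4.0397 mol.
Step 1 (MnO2:Cl2 = 1:1): theoretical n(Cl2) = 4.0397 mol; at 59.93% yield, n(Cl2) = 2.4210 mol.
Step 2 (Cl2:PCl5 = 1:1): theoretical n(PCl5) = 2.4210 mol, so theoretical mass = 2.4210 × 208.22 = 504.09 g.
At 68.58% yield, actual mass of PCl5 = 504.09 × 0.6858 = 345.71 g.

345.7 g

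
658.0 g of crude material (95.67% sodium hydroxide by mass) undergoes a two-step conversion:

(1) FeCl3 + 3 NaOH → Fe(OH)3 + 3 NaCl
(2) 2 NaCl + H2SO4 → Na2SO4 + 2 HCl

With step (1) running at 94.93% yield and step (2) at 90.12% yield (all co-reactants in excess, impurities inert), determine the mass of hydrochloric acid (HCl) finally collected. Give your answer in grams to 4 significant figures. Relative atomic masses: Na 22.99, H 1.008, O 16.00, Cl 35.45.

490.9 g

Pure NaOH = 658.0 × 0.9567 = 629.51 g.
M(NaOH) = 22.99 + 16.00 + 1.008 = 39.998 g/mol.
M(HCl) = 1.008 + 35.45 = 36.458 g/mol.
n(NaOH) = 629.51 / 39.998 = 15.739 mol.
Step 1 (NaOH:NaCl = 3:3): theoretical n(NaCl) = 15.739 mol; at 94.93% yield, n(NaCl) = 14.941 mol.
Step 2 (NaCl:HCl = 2:2): theoretical n(HCl) = 14.941 mol, so theoretical mass = 14.941 × 36.458 = 544.70 g.
At 90.12% yield, actual mass of HCl = 544.70 × 0.9012 = 490.89 g.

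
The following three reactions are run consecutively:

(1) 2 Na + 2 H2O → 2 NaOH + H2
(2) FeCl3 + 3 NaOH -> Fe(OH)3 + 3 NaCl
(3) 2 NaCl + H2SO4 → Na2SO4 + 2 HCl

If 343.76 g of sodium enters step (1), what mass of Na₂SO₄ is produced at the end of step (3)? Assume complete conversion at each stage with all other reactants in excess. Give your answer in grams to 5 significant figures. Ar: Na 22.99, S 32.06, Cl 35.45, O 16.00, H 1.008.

M(Na) = 22.99 g/mol.
M(Na2SO4) = 2(22.99) + 32.06 + 4(16.00) = 142.04 g/mol.
n(Na) = 343.76 / 22.99 = 14.9526 mol.
Reaction (1): Na→NaOH ratio 2:2 ⇒ n(NaOH) = 14.9526 mol.
Reaction (2): NaOH→NaCl ratio 3:3 ⇒ n(NaCl) = 14.9526 mol.
Reaction (3): NaCl→Na2SO4 ratio 2:1 ⇒ n(Na2SO4) = 7.47629 mol.
Mass of Na2SO4 = 7.47629 × 142.04 = 1061.93 g.

1061.9 g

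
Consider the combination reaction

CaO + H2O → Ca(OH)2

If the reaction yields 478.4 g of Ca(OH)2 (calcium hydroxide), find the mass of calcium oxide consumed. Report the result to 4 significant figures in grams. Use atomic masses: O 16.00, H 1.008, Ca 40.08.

M(Ca(OH)2) = 40.08 + 2(16.00) + 2(1.008) = 74.096 g/mol.
M(CaO) = 40.08 + 16.00 = 56.08 g/mol.
n(Ca(OH)2) = 478.40 g / 74.096 g/mol = 6.4565 mol.
From the equation the Ca(OH)2:CaO mole ratio is 1:1, so n(CaO) = 6.4565 × 1/1 = 6.4565 mol.
Mass of CaO = 6.4565 mol × 56.08 g/mol = 362.08 g.

362.1 g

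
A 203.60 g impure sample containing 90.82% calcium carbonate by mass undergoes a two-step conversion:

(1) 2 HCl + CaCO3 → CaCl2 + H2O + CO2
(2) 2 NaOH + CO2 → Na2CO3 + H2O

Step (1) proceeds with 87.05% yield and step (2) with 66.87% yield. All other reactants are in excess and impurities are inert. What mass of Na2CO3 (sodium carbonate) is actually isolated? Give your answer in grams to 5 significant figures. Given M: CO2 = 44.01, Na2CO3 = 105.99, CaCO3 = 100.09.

113.98 g

Pure CaCO3 = 203.60 × 0.9082 = 184.910 g.
n(CaCO3) = 184.910 / 100.09 = 1.84743 mol.
Step 1 (CaCO3:CO2 = 1:1): theoretical n(CO2) = 1.84743 mol; at 87.05% yield, n(CO2) = 1.60819 mol.
Step 2 (CO2:Na2CO3 = 1:1): theoretical n(Na2CO3) = 1.60819 mol, so theoretical mass = 1.60819 × 105.99 = 170.452 g.
At 66.87% yield, actual mass of Na2CO3 = 170.452 × 0.6687 = 113.981 g.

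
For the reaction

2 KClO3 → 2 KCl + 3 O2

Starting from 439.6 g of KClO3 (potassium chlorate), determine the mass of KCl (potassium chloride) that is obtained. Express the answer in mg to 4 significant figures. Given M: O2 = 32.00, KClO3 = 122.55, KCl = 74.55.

n(KClO3) = 439.60 g / 122.55 g/mol = 3.5871 mol.
From the equation the KClO3:KCl mole ratio is 2:2, so n(KCl) = 3.5871 × 2/2 = 3.5871 mol.
Mass of KCl = 3.5871 mol × 74.55 g/mol = 267.42 g.
Converting to mg: 267.42 g = 267400 mg.

267400 mg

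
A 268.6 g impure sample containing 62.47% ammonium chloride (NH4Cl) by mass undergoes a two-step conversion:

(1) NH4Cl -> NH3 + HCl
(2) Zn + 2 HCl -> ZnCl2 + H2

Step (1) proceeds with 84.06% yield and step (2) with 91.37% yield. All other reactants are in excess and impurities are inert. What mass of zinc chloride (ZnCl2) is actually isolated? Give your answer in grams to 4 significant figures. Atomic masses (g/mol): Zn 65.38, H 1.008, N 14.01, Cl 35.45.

Pure NH4Cl = 268.6 × 0.6247 = 167.79 g.
M(NH4Cl) = 14.01 + 4(1.008) + 35.45 = 53.492 g/mol.
M(ZnCl2) = 65.38 + 2(35.45) = 136.28 g/mol.
n(NH4Cl) = 167.79 / 53.492 = 3.1368 mol.
Step 1 (NH4Cl:HCl = 1:1): theoretical n(HCl) = 3.1368 mol; at 84.06% yield, n(HCl) = 2.6368 mol.
Step 2 (HCl:ZnCl2 = 2:1): theoretical n(ZnCl2) = 1.3184 mol, so theoretical mass = 1.3184 × 136.28 = 179.67 g.
At 91.37% yield, actual mass of ZnCl2 = 179.67 × 0.9137 = 164.17 g.

164.2 g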